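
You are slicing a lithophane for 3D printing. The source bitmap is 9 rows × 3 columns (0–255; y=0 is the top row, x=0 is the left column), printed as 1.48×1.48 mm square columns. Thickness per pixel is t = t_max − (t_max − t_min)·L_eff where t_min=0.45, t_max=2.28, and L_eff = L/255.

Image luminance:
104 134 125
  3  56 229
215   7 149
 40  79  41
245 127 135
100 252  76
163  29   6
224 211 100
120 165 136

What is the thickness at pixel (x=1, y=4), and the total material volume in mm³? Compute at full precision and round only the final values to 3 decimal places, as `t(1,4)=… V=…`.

span = t_max - t_min = 2.28 - 0.45 = 1.830
L(1,4) = 127, L_eff = 127/255 = 0.498039
t(1,4) = 2.28 - 1.830·0.498039 = 1.369
Σt over all 9·3 pixels = 323729/8500 ≈ 38.0857647
V = pitch²·Σt = 1.48²·323729/8500 = 83.423

t(1,4)=1.369 V=83.423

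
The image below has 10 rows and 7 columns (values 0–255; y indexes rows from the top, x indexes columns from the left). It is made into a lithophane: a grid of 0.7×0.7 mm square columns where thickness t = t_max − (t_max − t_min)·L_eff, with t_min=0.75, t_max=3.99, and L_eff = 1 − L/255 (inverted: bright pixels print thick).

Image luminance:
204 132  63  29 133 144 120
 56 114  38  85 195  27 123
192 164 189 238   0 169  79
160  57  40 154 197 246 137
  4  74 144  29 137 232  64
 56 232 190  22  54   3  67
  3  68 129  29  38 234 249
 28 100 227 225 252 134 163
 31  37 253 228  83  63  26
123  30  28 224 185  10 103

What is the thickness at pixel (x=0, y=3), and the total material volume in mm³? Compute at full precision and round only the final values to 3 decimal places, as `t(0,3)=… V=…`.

span = t_max - t_min = 3.99 - 0.75 = 3.240
L(0,3) = 160, L_eff = 1 - 160/255 = 0.372549 (inverted)
t(0,3) = 3.99 - 3.240·0.372549 = 2.783
Σt over all 10·7 pixels = 660309/4250 ≈ 155.3668235
V = pitch²·Σt = 0.7²·660309/4250 = 76.130

t(0,3)=2.783 V=76.130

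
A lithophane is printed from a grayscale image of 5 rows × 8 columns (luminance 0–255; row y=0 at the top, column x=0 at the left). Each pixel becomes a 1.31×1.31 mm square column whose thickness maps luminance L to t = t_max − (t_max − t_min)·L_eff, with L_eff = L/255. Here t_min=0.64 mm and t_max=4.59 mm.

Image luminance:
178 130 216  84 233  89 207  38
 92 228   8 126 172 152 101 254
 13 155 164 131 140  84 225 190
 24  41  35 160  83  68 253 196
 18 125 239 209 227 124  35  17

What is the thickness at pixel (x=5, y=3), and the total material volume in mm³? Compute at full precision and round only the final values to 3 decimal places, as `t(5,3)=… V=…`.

span = t_max - t_min = 4.59 - 0.64 = 3.950
L(5,3) = 68, L_eff = 68/255 = 0.266667
t(5,3) = 4.59 - 3.950·0.266667 = 3.537
Σt over all 5·8 pixels = 130126/1275 ≈ 102.0596078
V = pitch²·Σt = 1.31²·130126/1275 = 175.144

t(5,3)=3.537 V=175.144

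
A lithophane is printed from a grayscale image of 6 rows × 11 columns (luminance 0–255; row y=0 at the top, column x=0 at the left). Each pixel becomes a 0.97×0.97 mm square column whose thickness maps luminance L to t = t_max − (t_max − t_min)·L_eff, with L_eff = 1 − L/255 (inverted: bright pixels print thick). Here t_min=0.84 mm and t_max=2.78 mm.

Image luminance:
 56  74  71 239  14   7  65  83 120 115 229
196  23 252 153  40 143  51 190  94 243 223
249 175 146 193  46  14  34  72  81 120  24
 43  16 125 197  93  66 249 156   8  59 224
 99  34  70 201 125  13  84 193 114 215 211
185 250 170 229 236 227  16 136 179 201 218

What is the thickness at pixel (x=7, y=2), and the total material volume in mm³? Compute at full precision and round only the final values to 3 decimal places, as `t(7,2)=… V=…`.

t(7,2)=1.388 V=112.844

span = t_max - t_min = 2.78 - 0.84 = 1.940
L(7,2) = 72, L_eff = 1 - 72/255 = 0.717647 (inverted)
t(7,2) = 2.78 - 1.940·0.717647 = 1.388
Σt over all 6·11 pixels = 1529129/12750 ≈ 119.9316863
V = pitch²·Σt = 0.97²·1529129/12750 = 112.844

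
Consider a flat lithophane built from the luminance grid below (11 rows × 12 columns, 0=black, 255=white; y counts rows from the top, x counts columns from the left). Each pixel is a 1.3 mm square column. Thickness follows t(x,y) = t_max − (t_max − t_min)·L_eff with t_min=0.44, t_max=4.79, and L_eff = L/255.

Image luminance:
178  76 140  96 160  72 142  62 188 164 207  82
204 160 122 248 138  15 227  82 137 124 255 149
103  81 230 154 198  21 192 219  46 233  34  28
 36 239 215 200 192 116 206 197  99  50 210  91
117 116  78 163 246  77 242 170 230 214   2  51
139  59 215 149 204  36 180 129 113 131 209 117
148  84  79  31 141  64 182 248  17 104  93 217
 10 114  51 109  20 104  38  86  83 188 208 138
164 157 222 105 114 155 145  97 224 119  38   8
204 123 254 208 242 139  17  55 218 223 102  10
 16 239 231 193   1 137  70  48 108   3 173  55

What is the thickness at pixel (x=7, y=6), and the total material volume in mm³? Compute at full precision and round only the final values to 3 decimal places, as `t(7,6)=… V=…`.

span = t_max - t_min = 4.79 - 0.44 = 4.350
L(7,6) = 248, L_eff = 248/255 = 0.972549
t(7,6) = 4.79 - 4.350·0.972549 = 0.559
Σt over all 11·12 pixels = 114177/340 ≈ 335.8147059
V = pitch²·Σt = 1.3²·114177/340 = 567.527

t(7,6)=0.559 V=567.527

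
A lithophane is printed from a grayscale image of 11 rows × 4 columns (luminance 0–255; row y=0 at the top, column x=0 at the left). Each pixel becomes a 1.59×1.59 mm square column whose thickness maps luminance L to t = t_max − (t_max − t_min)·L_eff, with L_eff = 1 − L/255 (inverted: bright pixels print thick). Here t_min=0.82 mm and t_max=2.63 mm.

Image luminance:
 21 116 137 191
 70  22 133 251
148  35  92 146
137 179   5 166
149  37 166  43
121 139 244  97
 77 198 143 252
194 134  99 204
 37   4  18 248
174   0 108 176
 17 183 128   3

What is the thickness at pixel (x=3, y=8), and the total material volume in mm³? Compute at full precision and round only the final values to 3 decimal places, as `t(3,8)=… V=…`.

t(3,8)=2.580 V=185.279

span = t_max - t_min = 2.63 - 0.82 = 1.810
L(3,8) = 248, L_eff = 1 - 248/255 = 0.027451 (inverted)
t(3,8) = 2.63 - 1.810·0.027451 = 2.580
Σt over all 11·4 pixels = 934421/12750 ≈ 73.2879216
V = pitch²·Σt = 1.59²·934421/12750 = 185.279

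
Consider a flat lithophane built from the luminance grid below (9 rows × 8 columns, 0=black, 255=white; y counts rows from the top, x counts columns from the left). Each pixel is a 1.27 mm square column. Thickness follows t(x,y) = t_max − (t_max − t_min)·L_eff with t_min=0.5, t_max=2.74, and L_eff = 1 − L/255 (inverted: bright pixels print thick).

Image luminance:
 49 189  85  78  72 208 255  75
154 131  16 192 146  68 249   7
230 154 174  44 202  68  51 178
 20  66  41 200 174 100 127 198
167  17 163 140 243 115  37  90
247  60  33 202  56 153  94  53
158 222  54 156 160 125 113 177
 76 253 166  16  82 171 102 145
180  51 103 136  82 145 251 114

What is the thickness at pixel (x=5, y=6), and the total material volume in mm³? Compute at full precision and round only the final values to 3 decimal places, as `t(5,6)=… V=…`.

span = t_max - t_min = 2.74 - 0.5 = 2.240
L(5,6) = 125, L_eff = 1 - 125/255 = 0.509804 (inverted)
t(5,6) = 2.74 - 2.240·0.509804 = 1.598
Σt over all 9·8 pixels = 739604/6375 ≈ 116.0163137
V = pitch²·Σt = 1.27²·739604/6375 = 187.123

t(5,6)=1.598 V=187.123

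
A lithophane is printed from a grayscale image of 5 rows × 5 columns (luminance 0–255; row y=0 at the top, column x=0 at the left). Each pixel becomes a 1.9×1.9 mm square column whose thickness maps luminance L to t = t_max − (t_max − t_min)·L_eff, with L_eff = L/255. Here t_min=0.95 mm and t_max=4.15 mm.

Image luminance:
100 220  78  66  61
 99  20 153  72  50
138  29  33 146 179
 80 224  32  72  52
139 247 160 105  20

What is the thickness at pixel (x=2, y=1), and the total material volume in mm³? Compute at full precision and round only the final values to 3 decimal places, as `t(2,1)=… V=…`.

span = t_max - t_min = 4.15 - 0.95 = 3.200
L(2,1) = 153, L_eff = 153/255 = 0.600000
t(2,1) = 4.15 - 3.200·0.600000 = 2.230
Σt over all 5·5 pixels = 14573/204 ≈ 71.4362745
V = pitch²·Σt = 1.9²·14573/204 = 257.885

t(2,1)=2.230 V=257.885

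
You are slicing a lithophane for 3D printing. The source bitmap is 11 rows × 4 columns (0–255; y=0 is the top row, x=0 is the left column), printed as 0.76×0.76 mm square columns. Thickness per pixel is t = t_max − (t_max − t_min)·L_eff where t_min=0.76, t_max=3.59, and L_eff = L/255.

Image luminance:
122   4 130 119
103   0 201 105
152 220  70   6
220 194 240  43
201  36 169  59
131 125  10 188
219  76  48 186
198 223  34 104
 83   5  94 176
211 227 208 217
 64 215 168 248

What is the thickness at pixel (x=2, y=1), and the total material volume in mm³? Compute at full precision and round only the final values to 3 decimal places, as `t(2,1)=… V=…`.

span = t_max - t_min = 3.59 - 0.76 = 2.830
L(2,1) = 201, L_eff = 201/255 = 0.788235
t(2,1) = 3.59 - 2.830·0.788235 = 1.359
Σt over all 11·4 pixels = 592966/6375 ≈ 93.0142745
V = pitch²·Σt = 0.76²·592966/6375 = 53.725

t(2,1)=1.359 V=53.725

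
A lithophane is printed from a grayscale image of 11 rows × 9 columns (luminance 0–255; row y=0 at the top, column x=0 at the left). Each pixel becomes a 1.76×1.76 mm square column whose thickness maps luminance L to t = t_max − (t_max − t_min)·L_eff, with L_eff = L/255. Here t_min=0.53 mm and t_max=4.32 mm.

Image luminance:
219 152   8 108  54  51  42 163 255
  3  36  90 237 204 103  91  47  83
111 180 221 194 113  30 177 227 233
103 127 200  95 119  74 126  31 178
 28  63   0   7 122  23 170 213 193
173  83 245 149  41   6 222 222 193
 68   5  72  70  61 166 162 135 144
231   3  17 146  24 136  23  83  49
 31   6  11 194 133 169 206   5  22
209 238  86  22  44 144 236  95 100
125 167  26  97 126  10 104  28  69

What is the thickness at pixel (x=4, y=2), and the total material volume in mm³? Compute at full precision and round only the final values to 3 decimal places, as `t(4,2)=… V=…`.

t(4,2)=2.641 V=821.301

span = t_max - t_min = 4.32 - 0.53 = 3.790
L(4,2) = 113, L_eff = 113/255 = 0.443137
t(4,2) = 4.32 - 3.790·0.443137 = 2.641
Σt over all 11·9 pixels = 1690274/6375 ≈ 265.1410196
V = pitch²·Σt = 1.76²·1690274/6375 = 821.301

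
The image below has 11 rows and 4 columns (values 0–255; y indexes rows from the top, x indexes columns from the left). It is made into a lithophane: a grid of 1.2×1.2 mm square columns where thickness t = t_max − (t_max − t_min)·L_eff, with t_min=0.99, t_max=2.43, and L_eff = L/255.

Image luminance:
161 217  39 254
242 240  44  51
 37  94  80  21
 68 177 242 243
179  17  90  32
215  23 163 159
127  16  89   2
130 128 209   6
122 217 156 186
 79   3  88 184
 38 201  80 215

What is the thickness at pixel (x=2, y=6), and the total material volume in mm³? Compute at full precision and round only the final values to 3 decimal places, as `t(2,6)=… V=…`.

span = t_max - t_min = 2.43 - 0.99 = 1.440
L(2,6) = 89, L_eff = 89/255 = 0.349020
t(2,6) = 2.43 - 1.440·0.349020 = 1.927
Σt over all 11·4 pixels = 162837/2125 ≈ 76.6291765
V = pitch²·Σt = 1.2²·162837/2125 = 110.346

t(2,6)=1.927 V=110.346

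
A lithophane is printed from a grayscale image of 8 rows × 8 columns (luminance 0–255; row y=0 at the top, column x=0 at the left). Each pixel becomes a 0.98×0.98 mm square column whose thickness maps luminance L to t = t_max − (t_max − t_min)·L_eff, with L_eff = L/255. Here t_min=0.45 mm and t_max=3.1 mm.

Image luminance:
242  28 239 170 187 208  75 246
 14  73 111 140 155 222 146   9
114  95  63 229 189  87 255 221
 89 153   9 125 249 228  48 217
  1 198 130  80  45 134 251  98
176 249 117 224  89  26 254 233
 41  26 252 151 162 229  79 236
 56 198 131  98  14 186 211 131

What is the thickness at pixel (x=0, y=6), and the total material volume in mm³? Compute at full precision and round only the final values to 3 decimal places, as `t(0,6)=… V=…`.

t(0,6)=2.674 V=99.300

span = t_max - t_min = 3.1 - 0.45 = 2.650
L(0,6) = 41, L_eff = 41/255 = 0.160784
t(0,6) = 3.1 - 2.650·0.160784 = 2.674
Σt over all 8·8 pixels = 263657/2550 ≈ 103.3949020
V = pitch²·Σt = 0.98²·263657/2550 = 99.300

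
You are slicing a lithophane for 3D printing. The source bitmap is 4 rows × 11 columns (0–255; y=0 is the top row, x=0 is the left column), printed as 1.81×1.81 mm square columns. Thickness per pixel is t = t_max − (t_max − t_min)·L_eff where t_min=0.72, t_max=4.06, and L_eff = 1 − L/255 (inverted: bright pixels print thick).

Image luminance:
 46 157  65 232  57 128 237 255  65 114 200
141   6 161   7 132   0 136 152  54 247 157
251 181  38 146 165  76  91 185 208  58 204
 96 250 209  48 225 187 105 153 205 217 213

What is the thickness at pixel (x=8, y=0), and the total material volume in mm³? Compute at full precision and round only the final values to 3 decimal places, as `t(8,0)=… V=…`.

t(8,0)=1.571 V=372.406

span = t_max - t_min = 4.06 - 0.72 = 3.340
L(8,0) = 65, L_eff = 1 - 65/255 = 0.745098 (inverted)
t(8,0) = 4.06 - 3.340·0.745098 = 1.571
Σt over all 4·11 pixels = 144934/1275 ≈ 113.6737255
V = pitch²·Σt = 1.81²·144934/1275 = 372.406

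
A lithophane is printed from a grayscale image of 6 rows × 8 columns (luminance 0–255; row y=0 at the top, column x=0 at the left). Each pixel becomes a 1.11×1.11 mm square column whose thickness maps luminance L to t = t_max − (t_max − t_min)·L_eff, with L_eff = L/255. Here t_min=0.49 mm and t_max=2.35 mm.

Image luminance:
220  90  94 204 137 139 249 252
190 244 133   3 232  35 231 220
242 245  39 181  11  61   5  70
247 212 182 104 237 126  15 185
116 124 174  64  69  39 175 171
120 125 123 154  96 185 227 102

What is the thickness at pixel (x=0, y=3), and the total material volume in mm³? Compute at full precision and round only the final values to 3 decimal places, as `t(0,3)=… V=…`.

t(0,3)=0.548 V=76.979

span = t_max - t_min = 2.35 - 0.49 = 1.860
L(0,3) = 247, L_eff = 247/255 = 0.968627
t(0,3) = 2.35 - 1.860·0.968627 = 0.548
Σt over all 6·8 pixels = 265531/4250 ≈ 62.4778824
V = pitch²·Σt = 1.11²·265531/4250 = 76.979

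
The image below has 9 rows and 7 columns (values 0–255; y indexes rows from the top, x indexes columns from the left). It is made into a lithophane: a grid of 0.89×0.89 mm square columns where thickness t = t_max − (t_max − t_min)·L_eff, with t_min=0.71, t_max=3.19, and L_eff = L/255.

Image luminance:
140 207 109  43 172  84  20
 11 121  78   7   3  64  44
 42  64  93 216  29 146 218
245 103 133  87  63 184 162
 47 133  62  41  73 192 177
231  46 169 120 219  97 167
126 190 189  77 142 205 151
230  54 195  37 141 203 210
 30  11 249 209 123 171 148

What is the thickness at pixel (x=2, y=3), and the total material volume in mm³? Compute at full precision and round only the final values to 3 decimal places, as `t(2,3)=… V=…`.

span = t_max - t_min = 3.19 - 0.71 = 2.480
L(2,3) = 133, L_eff = 133/255 = 0.521569
t(2,3) = 3.19 - 2.480·0.521569 = 1.897
Σt over all 9·7 pixels = 3201991/25500 ≈ 125.5682745
V = pitch²·Σt = 0.89²·3201991/25500 = 99.463

t(2,3)=1.897 V=99.463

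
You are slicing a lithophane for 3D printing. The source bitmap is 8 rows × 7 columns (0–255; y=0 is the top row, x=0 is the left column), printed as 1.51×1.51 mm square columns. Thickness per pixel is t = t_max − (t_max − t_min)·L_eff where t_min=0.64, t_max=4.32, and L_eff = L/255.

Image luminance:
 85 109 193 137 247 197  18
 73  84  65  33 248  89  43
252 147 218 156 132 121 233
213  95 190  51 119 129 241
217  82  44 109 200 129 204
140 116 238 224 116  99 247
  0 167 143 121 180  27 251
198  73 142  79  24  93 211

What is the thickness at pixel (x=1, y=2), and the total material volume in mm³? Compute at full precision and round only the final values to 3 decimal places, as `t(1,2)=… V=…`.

span = t_max - t_min = 4.32 - 0.64 = 3.680
L(1,2) = 147, L_eff = 147/255 = 0.576471
t(1,2) = 4.32 - 3.680·0.576471 = 2.199
Σt over all 8·7 pixels = 825376/6375 ≈ 129.4707451
V = pitch²·Σt = 1.51²·825376/6375 = 295.206

t(1,2)=2.199 V=295.206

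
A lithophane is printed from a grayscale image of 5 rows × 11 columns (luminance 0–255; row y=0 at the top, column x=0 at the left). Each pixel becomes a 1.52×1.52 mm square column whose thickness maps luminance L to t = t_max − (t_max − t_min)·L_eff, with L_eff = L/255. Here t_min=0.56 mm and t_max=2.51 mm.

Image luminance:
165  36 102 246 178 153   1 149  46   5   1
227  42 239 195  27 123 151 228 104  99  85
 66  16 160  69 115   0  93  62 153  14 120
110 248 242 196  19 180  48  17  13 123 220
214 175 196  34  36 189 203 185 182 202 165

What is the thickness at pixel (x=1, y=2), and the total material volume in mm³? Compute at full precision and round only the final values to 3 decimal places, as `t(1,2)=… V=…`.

span = t_max - t_min = 2.51 - 0.56 = 1.950
L(1,2) = 16, L_eff = 16/255 = 0.062745
t(1,2) = 2.51 - 1.950·0.062745 = 2.388
Σt over all 5·11 pixels = 74007/850 ≈ 87.0670588
V = pitch²·Σt = 1.52²·74007/850 = 201.160

t(1,2)=2.388 V=201.160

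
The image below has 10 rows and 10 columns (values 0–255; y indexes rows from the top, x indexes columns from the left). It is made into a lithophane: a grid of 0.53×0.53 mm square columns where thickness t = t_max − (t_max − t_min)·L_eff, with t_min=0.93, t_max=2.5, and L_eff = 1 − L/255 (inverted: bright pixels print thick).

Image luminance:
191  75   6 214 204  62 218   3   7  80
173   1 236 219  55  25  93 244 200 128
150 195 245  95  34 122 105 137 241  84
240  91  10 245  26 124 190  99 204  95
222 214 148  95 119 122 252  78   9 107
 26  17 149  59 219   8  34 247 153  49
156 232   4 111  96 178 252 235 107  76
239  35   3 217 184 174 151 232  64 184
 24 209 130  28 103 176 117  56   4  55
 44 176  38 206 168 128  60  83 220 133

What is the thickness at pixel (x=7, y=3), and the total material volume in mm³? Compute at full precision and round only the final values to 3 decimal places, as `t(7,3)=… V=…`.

span = t_max - t_min = 2.5 - 0.93 = 1.570
L(7,3) = 99, L_eff = 1 - 99/255 = 0.611765 (inverted)
t(7,3) = 2.5 - 1.570·0.611765 = 1.540
Σt over all 10·10 pixels = 4346717/25500 ≈ 170.4594902
V = pitch²·Σt = 0.53²·4346717/25500 = 47.882

t(7,3)=1.540 V=47.882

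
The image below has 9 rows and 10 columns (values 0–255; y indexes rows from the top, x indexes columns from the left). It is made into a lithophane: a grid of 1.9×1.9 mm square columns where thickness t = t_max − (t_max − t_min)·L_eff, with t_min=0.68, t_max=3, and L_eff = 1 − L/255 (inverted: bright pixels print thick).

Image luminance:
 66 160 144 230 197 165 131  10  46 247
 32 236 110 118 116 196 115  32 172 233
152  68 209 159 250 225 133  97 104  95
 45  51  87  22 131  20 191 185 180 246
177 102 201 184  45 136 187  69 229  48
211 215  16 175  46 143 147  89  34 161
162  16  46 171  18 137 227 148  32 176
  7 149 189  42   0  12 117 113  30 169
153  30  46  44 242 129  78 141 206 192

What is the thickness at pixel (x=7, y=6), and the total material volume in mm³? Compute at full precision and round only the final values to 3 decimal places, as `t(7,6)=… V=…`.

span = t_max - t_min = 3 - 0.68 = 2.320
L(7,6) = 148, L_eff = 1 - 148/255 = 0.419608 (inverted)
t(7,6) = 3 - 2.320·0.419608 = 2.027
Σt over all 9·10 pixels = 1042244/6375 ≈ 163.4892549
V = pitch²·Σt = 1.9²·1042244/6375 = 590.196

t(7,6)=2.027 V=590.196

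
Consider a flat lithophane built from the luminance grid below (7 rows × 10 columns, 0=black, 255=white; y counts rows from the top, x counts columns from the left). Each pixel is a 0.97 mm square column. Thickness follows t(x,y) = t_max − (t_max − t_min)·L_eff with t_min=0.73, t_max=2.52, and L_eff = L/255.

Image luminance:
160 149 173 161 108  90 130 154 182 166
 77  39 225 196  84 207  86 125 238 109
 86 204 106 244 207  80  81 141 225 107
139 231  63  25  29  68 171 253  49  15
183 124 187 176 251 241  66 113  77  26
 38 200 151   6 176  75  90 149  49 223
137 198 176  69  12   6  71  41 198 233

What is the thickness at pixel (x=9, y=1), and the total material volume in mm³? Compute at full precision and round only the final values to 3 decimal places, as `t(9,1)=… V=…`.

t(9,1)=1.755 V=105.706

span = t_max - t_min = 2.52 - 0.73 = 1.790
L(9,1) = 109, L_eff = 109/255 = 0.427451
t(9,1) = 2.52 - 1.790·0.427451 = 1.755
Σt over all 7·10 pixels = 114593/1020 ≈ 112.3460784
V = pitch²·Σt = 0.97²·114593/1020 = 105.706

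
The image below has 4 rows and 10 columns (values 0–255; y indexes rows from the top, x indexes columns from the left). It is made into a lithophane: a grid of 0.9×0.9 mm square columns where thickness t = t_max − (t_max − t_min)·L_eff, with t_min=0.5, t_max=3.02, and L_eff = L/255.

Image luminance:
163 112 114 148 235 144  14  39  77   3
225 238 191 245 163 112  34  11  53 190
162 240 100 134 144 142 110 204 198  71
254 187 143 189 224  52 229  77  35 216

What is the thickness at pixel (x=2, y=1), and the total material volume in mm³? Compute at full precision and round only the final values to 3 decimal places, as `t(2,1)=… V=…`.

span = t_max - t_min = 3.02 - 0.5 = 2.520
L(2,1) = 191, L_eff = 191/255 = 0.749020
t(2,1) = 3.02 - 2.520·0.749020 = 1.132
Σt over all 4·10 pixels = 138638/2125 ≈ 65.2414118
V = pitch²·Σt = 0.9²·138638/2125 = 52.846

t(2,1)=1.132 V=52.846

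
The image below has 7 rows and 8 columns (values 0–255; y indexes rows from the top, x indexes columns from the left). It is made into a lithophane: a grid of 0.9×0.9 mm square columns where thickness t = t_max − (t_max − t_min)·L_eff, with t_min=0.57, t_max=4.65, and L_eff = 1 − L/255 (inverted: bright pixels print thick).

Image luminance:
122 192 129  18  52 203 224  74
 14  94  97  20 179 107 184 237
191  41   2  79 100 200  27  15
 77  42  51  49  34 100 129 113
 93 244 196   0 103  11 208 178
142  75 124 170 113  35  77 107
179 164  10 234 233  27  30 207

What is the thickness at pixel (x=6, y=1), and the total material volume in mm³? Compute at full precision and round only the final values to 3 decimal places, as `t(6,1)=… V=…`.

span = t_max - t_min = 4.65 - 0.57 = 4.080
L(6,1) = 184, L_eff = 1 - 184/255 = 0.278431 (inverted)
t(6,1) = 4.65 - 4.080·0.278431 = 3.514
Σt over all 7·8 pixels = 130.416
V = pitch²·Σt = 0.9²·130.416 = 105.637

t(6,1)=3.514 V=105.637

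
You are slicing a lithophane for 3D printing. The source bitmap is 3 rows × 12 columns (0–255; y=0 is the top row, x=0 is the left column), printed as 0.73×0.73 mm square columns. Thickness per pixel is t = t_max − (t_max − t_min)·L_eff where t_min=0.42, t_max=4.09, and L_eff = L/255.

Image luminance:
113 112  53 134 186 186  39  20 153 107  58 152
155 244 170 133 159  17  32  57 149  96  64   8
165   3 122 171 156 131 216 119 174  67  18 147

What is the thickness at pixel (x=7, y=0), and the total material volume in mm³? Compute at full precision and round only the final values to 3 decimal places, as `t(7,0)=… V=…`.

span = t_max - t_min = 4.09 - 0.42 = 3.670
L(7,0) = 20, L_eff = 20/255 = 0.078431
t(7,0) = 4.09 - 3.670·0.078431 = 3.802
Σt over all 3·12 pixels = 375843/4250 ≈ 88.4336471
V = pitch²·Σt = 0.73²·375843/4250 = 47.126

t(7,0)=3.802 V=47.126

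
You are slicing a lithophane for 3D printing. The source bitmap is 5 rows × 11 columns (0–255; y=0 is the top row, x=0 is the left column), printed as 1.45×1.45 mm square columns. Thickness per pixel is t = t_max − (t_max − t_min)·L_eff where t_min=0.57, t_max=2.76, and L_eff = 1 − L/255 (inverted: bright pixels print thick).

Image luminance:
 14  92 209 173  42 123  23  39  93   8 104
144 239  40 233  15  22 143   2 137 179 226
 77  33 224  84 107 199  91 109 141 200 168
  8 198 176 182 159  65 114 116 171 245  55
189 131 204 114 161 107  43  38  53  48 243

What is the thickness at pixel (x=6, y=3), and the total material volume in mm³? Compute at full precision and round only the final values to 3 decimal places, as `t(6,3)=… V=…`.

span = t_max - t_min = 2.76 - 0.57 = 2.190
L(6,3) = 114, L_eff = 1 - 114/255 = 0.552941 (inverted)
t(6,3) = 2.76 - 2.190·0.552941 = 1.549
Σt over all 5·11 pixels = 186211/2125 ≈ 87.6287059
V = pitch²·Σt = 1.45²·186211/2125 = 184.239

t(6,3)=1.549 V=184.239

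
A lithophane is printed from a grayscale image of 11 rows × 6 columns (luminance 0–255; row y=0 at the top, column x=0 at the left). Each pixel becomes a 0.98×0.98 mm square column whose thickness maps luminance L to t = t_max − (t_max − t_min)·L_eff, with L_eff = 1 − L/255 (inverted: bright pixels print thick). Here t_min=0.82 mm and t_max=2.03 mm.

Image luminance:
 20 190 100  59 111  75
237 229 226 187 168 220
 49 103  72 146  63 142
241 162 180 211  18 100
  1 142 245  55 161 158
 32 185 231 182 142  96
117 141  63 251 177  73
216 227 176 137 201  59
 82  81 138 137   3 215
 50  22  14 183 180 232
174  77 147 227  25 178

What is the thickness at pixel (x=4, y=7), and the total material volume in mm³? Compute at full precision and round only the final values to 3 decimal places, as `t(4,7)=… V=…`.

span = t_max - t_min = 2.03 - 0.82 = 1.210
L(4,7) = 201, L_eff = 1 - 201/255 = 0.211765 (inverted)
t(4,7) = 2.03 - 1.210·0.211765 = 1.774
Σt over all 11·6 pixels = 72413/750 ≈ 96.5506667
V = pitch²·Σt = 0.98²·72413/750 = 92.727

t(4,7)=1.774 V=92.727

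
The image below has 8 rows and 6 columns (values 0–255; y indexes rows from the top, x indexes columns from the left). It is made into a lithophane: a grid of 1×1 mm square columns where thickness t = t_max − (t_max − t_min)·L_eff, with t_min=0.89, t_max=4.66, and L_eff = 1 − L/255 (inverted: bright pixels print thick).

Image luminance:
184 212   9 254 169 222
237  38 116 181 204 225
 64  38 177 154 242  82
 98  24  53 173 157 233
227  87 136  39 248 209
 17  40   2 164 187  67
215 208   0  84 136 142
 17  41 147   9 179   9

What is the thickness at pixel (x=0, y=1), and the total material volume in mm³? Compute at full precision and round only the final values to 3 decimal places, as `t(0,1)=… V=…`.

span = t_max - t_min = 4.66 - 0.89 = 3.770
L(0,1) = 237, L_eff = 1 - 237/255 = 0.070588 (inverted)
t(0,1) = 4.66 - 3.770·0.070588 = 4.394
Σt over all 8·6 pixels = 284181/2125 ≈ 133.7322353
V = pitch²·Σt = 1²·284181/2125 = 133.732

t(0,1)=4.394 V=133.732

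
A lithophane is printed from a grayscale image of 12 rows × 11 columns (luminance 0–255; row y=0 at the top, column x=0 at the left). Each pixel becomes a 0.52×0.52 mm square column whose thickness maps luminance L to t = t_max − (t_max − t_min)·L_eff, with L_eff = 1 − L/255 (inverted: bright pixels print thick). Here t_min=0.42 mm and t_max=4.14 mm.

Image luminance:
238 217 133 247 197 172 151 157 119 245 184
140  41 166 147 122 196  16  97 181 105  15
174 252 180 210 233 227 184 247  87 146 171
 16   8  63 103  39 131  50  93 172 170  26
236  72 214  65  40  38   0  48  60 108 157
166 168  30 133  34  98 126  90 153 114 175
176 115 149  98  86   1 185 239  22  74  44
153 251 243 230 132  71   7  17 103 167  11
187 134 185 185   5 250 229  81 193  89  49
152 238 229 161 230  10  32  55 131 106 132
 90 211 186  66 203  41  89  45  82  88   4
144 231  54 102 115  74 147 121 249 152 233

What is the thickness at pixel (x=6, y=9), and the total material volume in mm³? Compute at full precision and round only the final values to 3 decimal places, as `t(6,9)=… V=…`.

t(6,9)=0.887 V=81.881

span = t_max - t_min = 4.14 - 0.42 = 3.720
L(6,9) = 32, L_eff = 1 - 32/255 = 0.874510 (inverted)
t(6,9) = 4.14 - 3.720·0.874510 = 0.887
Σt over all 12·11 pixels = 643477/2125 ≈ 302.8127059
V = pitch²·Σt = 0.52²·643477/2125 = 81.881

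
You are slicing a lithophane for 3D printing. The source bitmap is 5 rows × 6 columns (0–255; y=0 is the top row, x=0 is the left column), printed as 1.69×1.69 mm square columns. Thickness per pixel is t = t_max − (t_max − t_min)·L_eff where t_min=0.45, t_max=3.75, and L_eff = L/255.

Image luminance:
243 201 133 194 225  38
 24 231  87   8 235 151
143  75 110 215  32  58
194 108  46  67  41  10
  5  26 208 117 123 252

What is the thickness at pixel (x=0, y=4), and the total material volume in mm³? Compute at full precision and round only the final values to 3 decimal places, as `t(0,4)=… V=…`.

t(0,4)=3.685 V=188.251

span = t_max - t_min = 3.75 - 0.45 = 3.300
L(0,4) = 5, L_eff = 5/255 = 0.019608
t(0,4) = 3.75 - 3.300·0.019608 = 3.685
Σt over all 5·6 pixels = 2241/34 ≈ 65.9117647
V = pitch²·Σt = 1.69²·2241/34 = 188.251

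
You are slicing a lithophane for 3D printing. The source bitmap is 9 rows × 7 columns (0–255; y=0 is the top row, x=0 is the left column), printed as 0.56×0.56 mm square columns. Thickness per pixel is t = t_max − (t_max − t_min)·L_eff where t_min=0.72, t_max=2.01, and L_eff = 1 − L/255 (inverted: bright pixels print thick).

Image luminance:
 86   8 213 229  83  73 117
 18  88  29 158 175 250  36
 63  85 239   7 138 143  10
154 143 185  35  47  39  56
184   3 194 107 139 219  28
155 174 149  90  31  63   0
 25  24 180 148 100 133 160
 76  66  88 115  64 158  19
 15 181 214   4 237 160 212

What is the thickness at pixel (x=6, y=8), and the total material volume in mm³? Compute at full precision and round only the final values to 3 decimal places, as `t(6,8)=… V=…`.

t(6,8)=1.792 V=25.048

span = t_max - t_min = 2.01 - 0.72 = 1.290
L(6,8) = 212, L_eff = 1 - 212/255 = 0.168627 (inverted)
t(6,8) = 2.01 - 1.290·0.168627 = 1.792
Σt over all 9·7 pixels = 339453/4250 ≈ 79.8712941
V = pitch²·Σt = 0.56²·339453/4250 = 25.048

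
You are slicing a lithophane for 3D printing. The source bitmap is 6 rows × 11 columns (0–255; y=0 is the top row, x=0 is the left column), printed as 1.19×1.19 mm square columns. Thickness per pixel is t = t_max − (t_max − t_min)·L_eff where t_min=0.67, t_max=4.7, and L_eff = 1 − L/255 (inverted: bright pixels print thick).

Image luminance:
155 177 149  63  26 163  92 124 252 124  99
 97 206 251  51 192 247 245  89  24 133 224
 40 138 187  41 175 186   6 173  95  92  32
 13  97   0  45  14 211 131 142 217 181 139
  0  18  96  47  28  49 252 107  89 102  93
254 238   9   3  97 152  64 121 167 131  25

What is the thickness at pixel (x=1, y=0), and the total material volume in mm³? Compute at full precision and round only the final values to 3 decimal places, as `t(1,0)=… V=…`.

t(1,0)=3.467 V=234.498

span = t_max - t_min = 4.7 - 0.67 = 4.030
L(1,0) = 177, L_eff = 1 - 177/255 = 0.305882 (inverted)
t(1,0) = 4.7 - 4.030·0.305882 = 3.467
Σt over all 6·11 pixels = 28151/170 ≈ 165.5941176
V = pitch²·Σt = 1.19²·28151/170 = 234.498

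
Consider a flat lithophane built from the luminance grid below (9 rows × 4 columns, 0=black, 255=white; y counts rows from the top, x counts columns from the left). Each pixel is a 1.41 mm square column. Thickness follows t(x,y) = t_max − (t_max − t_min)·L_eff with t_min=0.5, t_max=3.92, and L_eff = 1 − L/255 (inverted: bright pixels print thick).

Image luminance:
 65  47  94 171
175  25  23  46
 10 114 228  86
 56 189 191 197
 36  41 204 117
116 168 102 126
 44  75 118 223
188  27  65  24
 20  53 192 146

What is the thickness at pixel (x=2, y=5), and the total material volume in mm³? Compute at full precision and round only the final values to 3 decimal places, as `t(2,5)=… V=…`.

t(2,5)=1.868 V=137.162

span = t_max - t_min = 3.92 - 0.5 = 3.420
L(2,5) = 102, L_eff = 1 - 102/255 = 0.600000 (inverted)
t(2,5) = 3.92 - 3.420·0.600000 = 1.868
Σt over all 9·4 pixels = 146607/2125 ≈ 68.9915294
V = pitch²·Σt = 1.41²·146607/2125 = 137.162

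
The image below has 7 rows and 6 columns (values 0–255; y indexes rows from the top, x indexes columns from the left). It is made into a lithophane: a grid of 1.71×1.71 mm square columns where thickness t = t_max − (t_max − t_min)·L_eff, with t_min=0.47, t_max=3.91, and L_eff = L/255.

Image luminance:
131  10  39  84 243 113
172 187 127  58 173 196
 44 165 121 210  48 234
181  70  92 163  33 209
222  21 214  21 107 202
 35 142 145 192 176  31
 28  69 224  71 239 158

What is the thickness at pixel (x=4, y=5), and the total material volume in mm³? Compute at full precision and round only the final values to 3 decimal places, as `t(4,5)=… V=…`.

span = t_max - t_min = 3.91 - 0.47 = 3.440
L(4,5) = 176, L_eff = 176/255 = 0.690196
t(4,5) = 3.91 - 3.440·0.690196 = 1.536
Σt over all 7·6 pixels = 77667/850 ≈ 91.3729412
V = pitch²·Σt = 1.71²·77667/850 = 267.184

t(4,5)=1.536 V=267.184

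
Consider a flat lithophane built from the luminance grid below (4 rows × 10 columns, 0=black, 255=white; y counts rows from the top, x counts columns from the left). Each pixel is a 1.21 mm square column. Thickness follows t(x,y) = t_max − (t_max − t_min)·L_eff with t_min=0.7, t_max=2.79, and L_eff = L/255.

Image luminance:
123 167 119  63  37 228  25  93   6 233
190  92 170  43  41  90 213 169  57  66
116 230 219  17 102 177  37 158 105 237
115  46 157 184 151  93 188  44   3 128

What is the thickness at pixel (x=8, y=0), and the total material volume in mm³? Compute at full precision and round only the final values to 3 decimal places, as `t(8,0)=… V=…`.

t(8,0)=2.741 V=106.610

span = t_max - t_min = 2.79 - 0.7 = 2.090
L(8,0) = 6, L_eff = 6/255 = 0.023529
t(8,0) = 2.79 - 2.090·0.023529 = 2.741
Σt over all 4·10 pixels = 464203/6375 ≈ 72.8161569
V = pitch²·Σt = 1.21²·464203/6375 = 106.610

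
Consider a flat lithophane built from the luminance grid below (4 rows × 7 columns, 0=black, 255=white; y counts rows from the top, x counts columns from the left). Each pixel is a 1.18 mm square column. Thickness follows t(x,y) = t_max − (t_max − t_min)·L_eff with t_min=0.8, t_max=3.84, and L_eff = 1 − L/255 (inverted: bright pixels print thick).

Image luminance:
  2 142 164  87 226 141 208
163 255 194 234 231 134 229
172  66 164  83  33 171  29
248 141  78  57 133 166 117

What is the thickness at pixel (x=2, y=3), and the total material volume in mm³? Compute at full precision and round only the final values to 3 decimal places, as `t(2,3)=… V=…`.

span = t_max - t_min = 3.84 - 0.8 = 3.040
L(2,3) = 78, L_eff = 1 - 78/255 = 0.694118 (inverted)
t(2,3) = 3.84 - 3.040·0.694118 = 1.730
Σt over all 4·7 pixels = 150656/2125 ≈ 70.8969412
V = pitch²·Σt = 1.18²·150656/2125 = 98.717

t(2,3)=1.730 V=98.717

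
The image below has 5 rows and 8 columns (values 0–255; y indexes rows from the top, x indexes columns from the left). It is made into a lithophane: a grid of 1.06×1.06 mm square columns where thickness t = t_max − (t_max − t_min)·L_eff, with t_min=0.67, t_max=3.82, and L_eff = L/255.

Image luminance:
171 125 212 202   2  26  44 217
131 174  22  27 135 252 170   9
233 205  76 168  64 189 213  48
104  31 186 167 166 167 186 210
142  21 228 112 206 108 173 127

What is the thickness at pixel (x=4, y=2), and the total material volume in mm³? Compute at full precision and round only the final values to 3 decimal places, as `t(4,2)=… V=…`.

span = t_max - t_min = 3.82 - 0.67 = 3.150
L(4,2) = 64, L_eff = 64/255 = 0.250980
t(4,2) = 3.82 - 3.150·0.250980 = 3.029
Σt over all 5·8 pixels = 145331/1700 ≈ 85.4888235
V = pitch²·Σt = 1.06²·145331/1700 = 96.055

t(4,2)=3.029 V=96.055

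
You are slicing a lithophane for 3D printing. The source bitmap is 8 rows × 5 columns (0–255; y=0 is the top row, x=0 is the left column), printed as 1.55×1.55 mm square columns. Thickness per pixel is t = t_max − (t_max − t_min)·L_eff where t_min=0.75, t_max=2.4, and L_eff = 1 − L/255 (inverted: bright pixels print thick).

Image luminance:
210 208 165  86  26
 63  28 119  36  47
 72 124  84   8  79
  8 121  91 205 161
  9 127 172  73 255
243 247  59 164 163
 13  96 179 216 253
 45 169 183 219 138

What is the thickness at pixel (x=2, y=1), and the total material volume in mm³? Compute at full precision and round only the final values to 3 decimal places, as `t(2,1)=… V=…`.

span = t_max - t_min = 2.4 - 0.75 = 1.650
L(2,1) = 119, L_eff = 1 - 119/255 = 0.533333 (inverted)
t(2,1) = 2.4 - 1.650·0.533333 = 1.520
Σt over all 8·5 pixels = 62.12
V = pitch²·Σt = 1.55²·62.12 = 149.243

t(2,1)=1.520 V=149.243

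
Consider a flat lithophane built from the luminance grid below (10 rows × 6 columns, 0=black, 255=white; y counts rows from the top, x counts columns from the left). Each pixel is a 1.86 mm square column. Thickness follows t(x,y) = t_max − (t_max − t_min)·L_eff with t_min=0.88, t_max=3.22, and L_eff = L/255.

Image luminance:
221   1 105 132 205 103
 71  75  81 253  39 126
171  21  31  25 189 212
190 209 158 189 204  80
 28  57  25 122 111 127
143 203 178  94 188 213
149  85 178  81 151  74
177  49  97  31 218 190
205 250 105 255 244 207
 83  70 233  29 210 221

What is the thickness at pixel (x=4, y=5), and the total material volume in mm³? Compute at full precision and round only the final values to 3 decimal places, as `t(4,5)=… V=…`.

t(4,5)=1.495 V=408.959

span = t_max - t_min = 3.22 - 0.88 = 2.340
L(4,5) = 188, L_eff = 188/255 = 0.737255
t(4,5) = 3.22 - 2.340·0.737255 = 1.495
Σt over all 10·6 pixels = 251196/2125 ≈ 118.2098824
V = pitch²·Σt = 1.86²·251196/2125 = 408.959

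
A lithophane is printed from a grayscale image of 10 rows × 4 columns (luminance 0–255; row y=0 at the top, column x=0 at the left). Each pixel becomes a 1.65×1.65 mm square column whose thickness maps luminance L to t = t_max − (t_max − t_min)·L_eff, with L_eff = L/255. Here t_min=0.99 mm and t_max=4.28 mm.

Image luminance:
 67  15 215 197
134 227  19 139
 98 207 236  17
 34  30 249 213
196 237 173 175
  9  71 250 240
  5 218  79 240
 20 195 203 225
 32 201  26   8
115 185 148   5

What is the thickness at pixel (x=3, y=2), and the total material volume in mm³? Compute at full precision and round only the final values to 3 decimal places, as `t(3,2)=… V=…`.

span = t_max - t_min = 4.28 - 0.99 = 3.290
L(3,2) = 17, L_eff = 17/255 = 0.066667
t(3,2) = 4.28 - 3.290·0.066667 = 4.061
Σt over all 10·4 pixels = 2604463/25500 ≈ 102.1358039
V = pitch²·Σt = 1.65²·2604463/25500 = 278.065

t(3,2)=4.061 V=278.065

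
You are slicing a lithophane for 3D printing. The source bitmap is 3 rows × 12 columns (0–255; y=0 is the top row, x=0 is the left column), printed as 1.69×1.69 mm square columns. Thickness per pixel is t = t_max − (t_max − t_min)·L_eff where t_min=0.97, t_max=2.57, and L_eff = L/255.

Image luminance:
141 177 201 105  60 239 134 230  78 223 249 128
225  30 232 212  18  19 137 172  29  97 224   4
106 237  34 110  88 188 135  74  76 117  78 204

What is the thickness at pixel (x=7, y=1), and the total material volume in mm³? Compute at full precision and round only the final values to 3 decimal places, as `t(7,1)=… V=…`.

t(7,1)=1.491 V=178.030

span = t_max - t_min = 2.57 - 0.97 = 1.600
L(7,1) = 172, L_eff = 172/255 = 0.674510
t(7,1) = 2.57 - 1.600·0.674510 = 1.491
Σt over all 3·12 pixels = 187/3 ≈ 62.3333333
V = pitch²·Σt = 1.69²·187/3 = 178.030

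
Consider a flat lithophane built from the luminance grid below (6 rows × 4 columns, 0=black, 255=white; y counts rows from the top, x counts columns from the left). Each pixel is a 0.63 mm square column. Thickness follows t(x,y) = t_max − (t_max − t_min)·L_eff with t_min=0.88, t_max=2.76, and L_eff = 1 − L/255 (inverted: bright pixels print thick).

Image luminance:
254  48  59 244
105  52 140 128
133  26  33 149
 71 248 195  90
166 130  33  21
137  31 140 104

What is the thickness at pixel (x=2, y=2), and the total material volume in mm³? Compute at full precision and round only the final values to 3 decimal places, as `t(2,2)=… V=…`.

span = t_max - t_min = 2.76 - 0.88 = 1.880
L(2,2) = 33, L_eff = 1 - 33/255 = 0.870588 (inverted)
t(2,2) = 2.76 - 1.880·0.870588 = 1.123
Σt over all 6·4 pixels = 15487/375 ≈ 41.2986667
V = pitch²·Σt = 0.63²·15487/375 = 16.391

t(2,2)=1.123 V=16.391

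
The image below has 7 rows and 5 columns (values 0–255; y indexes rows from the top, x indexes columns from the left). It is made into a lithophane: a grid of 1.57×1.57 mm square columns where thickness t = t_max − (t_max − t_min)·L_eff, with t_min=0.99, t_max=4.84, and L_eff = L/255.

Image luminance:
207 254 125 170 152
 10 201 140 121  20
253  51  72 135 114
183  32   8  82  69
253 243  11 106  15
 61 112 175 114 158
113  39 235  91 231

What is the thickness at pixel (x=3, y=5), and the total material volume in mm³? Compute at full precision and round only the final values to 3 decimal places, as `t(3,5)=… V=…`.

span = t_max - t_min = 4.84 - 0.99 = 3.850
L(3,5) = 114, L_eff = 114/255 = 0.447059
t(3,5) = 4.84 - 3.850·0.447059 = 3.119
Σt over all 7·5 pixels = 44044/425 ≈ 103.6329412
V = pitch²·Σt = 1.57²·44044/425 = 255.445

t(3,5)=3.119 V=255.445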